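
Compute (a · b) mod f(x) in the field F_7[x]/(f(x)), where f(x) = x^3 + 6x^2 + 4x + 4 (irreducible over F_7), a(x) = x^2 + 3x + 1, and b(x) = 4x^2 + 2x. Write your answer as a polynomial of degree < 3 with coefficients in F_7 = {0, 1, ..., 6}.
a · b ≡ 5x^2 + 5x + 5 (mod f(x))

Multiply in F_7[x]: a(x)·b(x) = (x^2 + 3x + 1)·(4x^2 + 2x) = 4x^4 + 3x^2 + 2x. This has degree ≥ 3, so divide by f(x) over F_7: 4x^4 + 3x^2 + 2x = (4x + 4)·(x^3 + 6x^2 + 4x + 4) + (5x^2 + 5x + 5). Hence a·b ≡ 5x^2 + 5x + 5 (mod f). (F_7[x]/(f) is a field with 7^3 = 343 elements since f is irreducible of degree 3.)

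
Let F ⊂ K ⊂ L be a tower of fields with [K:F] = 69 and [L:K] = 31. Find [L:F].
[L:F] = 2139

The tower law says that for any tower of field extensions F ⊂ K ⊂ L with finite degrees, [L:F] = [L:K] · [K:F]. Here this gives [L:F] = 31 · 69 = 2139.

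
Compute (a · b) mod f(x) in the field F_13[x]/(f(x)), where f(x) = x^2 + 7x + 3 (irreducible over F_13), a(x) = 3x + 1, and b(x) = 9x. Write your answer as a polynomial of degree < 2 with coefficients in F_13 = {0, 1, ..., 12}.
a · b ≡ 2x + 10 (mod f(x))

Multiply in F_13[x]: a(x)·b(x) = (3x + 1)·(9x) = x^2 + 9x. This has degree ≥ 2, so divide by f(x) over F_13: x^2 + 9x = (1)·(x^2 + 7x + 3) + (2x + 10). Hence a·b ≡ 2x + 10 (mod f). (F_13[x]/(f) is a field with 13^2 = 169 elements since f is irreducible of degree 2.)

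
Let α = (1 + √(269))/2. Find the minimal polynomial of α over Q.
m_α(x) = x^2 - x - 67

From 2α - 1 = √(269), squaring gives (2α - 1)^2 = 269, i.e. 4α^2 - 4α + 1 = 269, so α^2 - α + (1 - 269)/4 = 0. Since 269 ≡ 1 (mod 4), (1 - 269)/4 = -67 ∈ Z. The polynomial x^2 - x - 67 has discriminant 1 - 4·(-67) = 269, which is not a perfect square in Q (d = 269 is squarefree and ≠ 1), so x^2 - x - 67 is irreducible over Q. It is the minimal polynomial of α.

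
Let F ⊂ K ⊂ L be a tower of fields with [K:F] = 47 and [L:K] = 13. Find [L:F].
[L:F] = 611

The tower law says that for any tower of field extensions F ⊂ K ⊂ L with finite degrees, [L:F] = [L:K] · [K:F]. Here this gives [L:F] = 13 · 47 = 611.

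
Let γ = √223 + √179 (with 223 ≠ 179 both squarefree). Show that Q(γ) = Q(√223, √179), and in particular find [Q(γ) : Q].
[Q(γ) : Q] = 4 (equivalently, Q(γ) = Q(√223, √179))

Obviously Q(γ) ⊆ Q(√223, √179), and [Q(√223, √179):Q] = 4 (since 223, 179 are distinct squarefree integers > 1 with 39917 not a perfect square). To show equality we compute the minimal polynomial of γ. From γ = √223 + √179: γ^2 = 223 + 2√(39917) + 179 = 402 + 2√(39917), so γ^2 - 402 = 2√(39917); squaring, (γ^2 - 402)^2 = 4·39917, i.e. γ^4 - 804γ^2 + 161604 - 159668 = 0, i.e. γ^4 - 804γ^2 + 1936 = 0. So γ is a root of x^4 - 804x^2 + 1936. This polynomial is irreducible over Q: it has no rational root (each ±√223 ± √179 is irrational), and any factorization into two quadratics over Q would force √(39917) ∈ Q (pairing opposite roots) or √223, √179 ∈ Q (other pairings), all impossible. Hence [Q(γ):Q] = 4 = [Q(√223, √179):Q], so Q(γ) = Q(√223, √179).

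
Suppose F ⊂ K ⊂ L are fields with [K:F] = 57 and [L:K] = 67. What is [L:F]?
[L:F] = 3819

The tower law says that for any tower of field extensions F ⊂ K ⊂ L with finite degrees, [L:F] = [L:K] · [K:F]. Here this gives [L:F] = 67 · 57 = 3819.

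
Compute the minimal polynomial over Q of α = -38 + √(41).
m_α(x) = x^2 + 76x + 1403

From α + 38 = √(41), squaring gives (α + 38)^2 = 41, i.e. α^2 + 76α + 1444 = 41, so α^2 + 76α + 1403 = 0. The discriminant of x^2 + 76x + 1403 is (76)^2 - 4·(1403) = 5776 - 5612 = 164, and 4·(41) is not a perfect square in Q since 41 is squarefree and ≠ 1. Hence x^2 + 76x + 1403 is irreducible over Q and is the minimal polynomial of α.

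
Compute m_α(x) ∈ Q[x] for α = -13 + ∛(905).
m_α(x) = x^3 + 39x^2 + 507x + 1292

Set β = α + 13 = ∛(905), so β^3 = 905. Then (α + 13)^3 - 905 = 0, i.e. α is a root of g(x) = (x + 13)^3 - 905 = x^3 + 39x^2 + 507x + 1292. Since g(x) = h(x + 13) where h(x) = x^3 - 905, and h is irreducible over Q (because 905 is not a perfect cube, so h has no rational root, and a monic cubic with no rational root is irreducible), g is also irreducible (irreducibility is preserved under the substitution x → x + 13). Hence m_α(x) = x^3 + 39x^2 + 507x + 1292.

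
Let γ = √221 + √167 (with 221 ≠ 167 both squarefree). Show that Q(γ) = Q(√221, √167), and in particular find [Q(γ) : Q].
[Q(γ) : Q] = 4 (equivalently, Q(γ) = Q(√221, √167))

Obviously Q(γ) ⊆ Q(√221, √167), and [Q(√221, √167):Q] = 4 (since 221, 167 are distinct squarefree integers > 1 with 36907 not a perfect square). To show equality we compute the minimal polynomial of γ. From γ = √221 + √167: γ^2 = 221 + 2√(36907) + 167 = 388 + 2√(36907), so γ^2 - 388 = 2√(36907); squaring, (γ^2 - 388)^2 = 4·36907, i.e. γ^4 - 776γ^2 + 150544 - 147628 = 0, i.e. γ^4 - 776γ^2 + 2916 = 0. So γ is a root of x^4 - 776x^2 + 2916. This polynomial is irreducible over Q: it has no rational root (each ±√221 ± √167 is irrational), and any factorization into two quadratics over Q would force √(36907) ∈ Q (pairing opposite roots) or √221, √167 ∈ Q (other pairings), all impossible. Hence [Q(γ):Q] = 4 = [Q(√221, √167):Q], so Q(γ) = Q(√221, √167).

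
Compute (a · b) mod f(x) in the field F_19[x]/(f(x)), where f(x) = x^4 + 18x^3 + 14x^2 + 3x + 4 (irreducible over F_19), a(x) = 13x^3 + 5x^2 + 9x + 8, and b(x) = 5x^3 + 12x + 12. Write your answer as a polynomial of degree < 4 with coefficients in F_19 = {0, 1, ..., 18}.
a · b ≡ 6x^3 + x^2 + 10x + 7 (mod f(x))

Multiply in F_19[x]: a(x)·b(x) = (13x^3 + 5x^2 + 9x + 8)·(5x^3 + 12x + 12) = 8x^6 + 6x^5 + 11x^4 + 9x^3 + 16x^2 + 14x + 1. This has degree ≥ 4, so divide by f(x) over F_19: 8x^6 + 6x^5 + 11x^4 + 9x^3 + 16x^2 + 14x + 1 = (8x^2 + 14x + 8)·(x^4 + 18x^3 + 14x^2 + 3x + 4) + (6x^3 + x^2 + 10x + 7). Hence a·b ≡ 6x^3 + x^2 + 10x + 7 (mod f). (F_19[x]/(f) is a field with 19^4 = 130321 elements since f is irreducible of degree 4.)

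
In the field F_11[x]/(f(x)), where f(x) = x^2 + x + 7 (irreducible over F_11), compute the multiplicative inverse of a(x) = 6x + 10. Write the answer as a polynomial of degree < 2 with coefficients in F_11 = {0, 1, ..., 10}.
a(x)^(-1) ≡ 10x + 8 (mod f(x))

Since f is irreducible over F_11, F_11[x]/(f) is a field and a(x) ≠ 0 has an inverse. Apply the extended Euclidean algorithm to f(x) and a(x) in F_11[x]: f(x) = (2x + 6)·a(x) + (2). The last nonzero remainder is the constant 2 = gcd(f, a) in F_11. Back-substituting through the division chain expresses 2 = s(x)·a(x) + t(x)·f(x) with s(x) ≡ 9x + 5 (mod f), so (9x + 5)·a(x) ≡ 2 (mod f). Multiplying by 2^(-1) ≡ 6 in F_11 gives a(x)^(-1) ≡ 6·(9x + 5) ≡ 10x + 8 (mod f). Check: (6x + 10)·(10x + 8) = 5x^2 + 5x + 3 ≡ 1 (mod x^2 + x + 7).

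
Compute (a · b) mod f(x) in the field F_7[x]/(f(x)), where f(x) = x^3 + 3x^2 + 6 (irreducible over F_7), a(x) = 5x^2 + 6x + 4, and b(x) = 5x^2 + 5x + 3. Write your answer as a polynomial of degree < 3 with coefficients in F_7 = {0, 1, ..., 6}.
a · b ≡ 6x^2 + 6 (mod f(x))

Multiply in F_7[x]: a(x)·b(x) = (5x^2 + 6x + 4)·(5x^2 + 5x + 3) = 4x^4 + 6x^3 + 2x^2 + 3x + 5. This has degree ≥ 3, so divide by f(x) over F_7: 4x^4 + 6x^3 + 2x^2 + 3x + 5 = (4x + 1)·(x^3 + 3x^2 + 6) + (6x^2 + 6). Hence a·b ≡ 6x^2 + 6 (mod f). (F_7[x]/(f) is a field with 7^3 = 343 elements since f is irreducible of degree 3.)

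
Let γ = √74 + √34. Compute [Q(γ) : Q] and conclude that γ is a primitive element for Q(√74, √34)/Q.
[Q(γ) : Q] = 4 (equivalently, Q(γ) = Q(√74, √34))

Obviously Q(γ) ⊆ Q(√74, √34), and [Q(√74, √34):Q] = 4 (since 74, 34 are distinct squarefree integers > 1 with 2516 not a perfect square). To show equality we compute the minimal polynomial of γ. From γ = √74 + √34: γ^2 = 74 + 2√(2516) + 34 = 108 + 2√(2516), so γ^2 - 108 = 2√(2516); squaring, (γ^2 - 108)^2 = 4·2516, i.e. γ^4 - 216γ^2 + 11664 - 10064 = 0, i.e. γ^4 - 216γ^2 + 1600 = 0. So γ is a root of x^4 - 216x^2 + 1600. This polynomial is irreducible over Q: it has no rational root (each ±√74 ± √34 is irrational), and any factorization into two quadratics over Q would force √(2516) ∈ Q (pairing opposite roots) or √74, √34 ∈ Q (other pairings), all impossible. Hence [Q(γ):Q] = 4 = [Q(√74, √34):Q], so Q(γ) = Q(√74, √34).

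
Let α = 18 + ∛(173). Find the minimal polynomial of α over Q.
m_α(x) = x^3 - 54x^2 + 972x - 6005

Set β = α - 18 = ∛(173), so β^3 = 173. Then (α - 18)^3 - 173 = 0, i.e. α is a root of g(x) = (x - 18)^3 - 173 = x^3 - 54x^2 + 972x - 6005. Since g(x) = h(x - 18) where h(x) = x^3 - 173, and h is irreducible over Q (because 173 is not a perfect cube, so h has no rational root, and a monic cubic with no rational root is irreducible), g is also irreducible (irreducibility is preserved under the substitution x → x - 18). Hence m_α(x) = x^3 - 54x^2 + 972x - 6005.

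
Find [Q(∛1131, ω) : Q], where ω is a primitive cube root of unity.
[Q(∛1131, ω) : Q] = 6

[Q(∛1131):Q] = 3 (min poly x^3 - 1131, irreducible since 1131 is not a perfect cube). [Q(ω):Q] = 2 (min poly x^2 + x + 1). Since Q(∛1131) ⊂ R and ω ∉ R, we have ω ∉ Q(∛1131), so x^2 + x + 1 remains irreducible over Q(∛1131) and [Q(∛1131, ω) : Q(∛1131)] = 2. By the tower law, [Q(∛1131, ω) : Q] = 3 · 2 = 6. (In fact Q(∛1131, ω) is the splitting field of x^3 - 1131 over Q.)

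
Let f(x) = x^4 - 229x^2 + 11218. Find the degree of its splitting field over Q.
[K : Q] = 4

Solving the quadratic in x^2: x^2 = (229 ± √(229^2 - 4·11218))/2 = (229 ± √7569)/2 = (229 ± 87)/2, giving x^2 = 71 or x^2 = 158. So f(x) = (x^2 - 71)(x^2 - 158) and the roots of f are ±√71, ±√158. Hence the splitting field is K = Q(√71, √158). Since 71 and 158 are distinct squarefree integers > 1, their product 11218 is not a perfect square, so √158 ∉ Q(√71). By the tower law [K:Q] = [Q(√71,√158):Q(√71)] · [Q(√71):Q] = 2 · 2 = 4.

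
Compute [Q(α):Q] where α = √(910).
[Q(α):Q] = 2

[Q(α):Q] equals the degree of the minimal polynomial of α. Here α^2 = 910 and x^2 - 910 is irreducible (d = 910 is squarefree, ≠ 1, hence not a square), so deg(m_α) = 2. Thus [Q(α):Q] = 2.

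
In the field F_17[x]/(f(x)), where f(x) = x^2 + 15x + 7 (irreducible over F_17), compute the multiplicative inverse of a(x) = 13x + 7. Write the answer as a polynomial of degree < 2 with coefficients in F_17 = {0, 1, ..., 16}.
a(x)^(-1) ≡ 7x + 11 (mod f(x))

Since f is irreducible over F_17, F_17[x]/(f) is a field and a(x) ≠ 0 has an inverse. Apply the extended Euclidean algorithm to f(x) and a(x) in F_17[x]: f(x) = (4x + 16)·a(x) + (14). The last nonzero remainder is the constant 14 = gcd(f, a) in F_17. Back-substituting through the division chain expresses 14 = s(x)·a(x) + t(x)·f(x) with s(x) ≡ 13x + 1 (mod f), so (13x + 1)·a(x) ≡ 14 (mod f). Multiplying by 14^(-1) ≡ 11 in F_17 gives a(x)^(-1) ≡ 11·(13x + 1) ≡ 7x + 11 (mod f). Check: (13x + 7)·(7x + 11) = 6x^2 + 5x + 9 ≡ 1 (mod x^2 + 15x + 7).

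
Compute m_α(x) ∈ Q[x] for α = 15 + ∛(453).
m_α(x) = x^3 - 45x^2 + 675x - 3828

Set β = α - 15 = ∛(453), so β^3 = 453. Then (α - 15)^3 - 453 = 0, i.e. α is a root of g(x) = (x - 15)^3 - 453 = x^3 - 45x^2 + 675x - 3828. Since g(x) = h(x - 15) where h(x) = x^3 - 453, and h is irreducible over Q (because 453 is not a perfect cube, so h has no rational root, and a monic cubic with no rational root is irreducible), g is also irreducible (irreducibility is preserved under the substitution x → x - 15). Hence m_α(x) = x^3 - 45x^2 + 675x - 3828.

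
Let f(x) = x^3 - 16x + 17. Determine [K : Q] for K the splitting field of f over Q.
[K : Q] = 6

By the rational root test, any rational root of the monic integer polynomial f(x) = x^3 - 16x + 17 must be an integer dividing the constant term 17, i.e. one of ±{1, 17}. Evaluating: f(1) = 2, f(-1) = 32, f(17) = 4658, f(-17) = -4624; none is 0, so f has no rational root and is therefore irreducible over Q (a cubic with no linear factor over a field is irreducible). For an irreducible cubic, the Galois group is A_3 or S_3 according as the discriminant disc(f) = -4a^3 - 27b^2 = -4·(-16)^3 - 27·(17)^2 = 8581 is or is not a square in Q. Here disc(f) = 8581 is not a perfect square in Q, so the Galois group of f over Q is not contained in A_3 and must be all of S_3. The splitting field has degree |S_3| = 6 over Q, so [K : Q] = 6.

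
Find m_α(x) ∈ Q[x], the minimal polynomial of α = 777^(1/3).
m_α(x) = x^3 - 777

α satisfies α^3 = 777, so x^3 - 777 annihilates α. By the rational root test, a rational root p/q (in lowest terms) of x^3 - 777 would satisfy p^3 = 777 q^3, forcing q = 1 and p^3 = 777; but 777 is not a perfect cube, contradiction. A monic cubic over Q with no rational root is irreducible (any nontrivial factorization would include a linear factor). Hence x^3 - 777 is the minimal polynomial of α, and in particular [Q(α):Q] = 3.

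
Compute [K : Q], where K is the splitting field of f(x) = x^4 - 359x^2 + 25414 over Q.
[K : Q] = 4

Solving the quadratic in x^2: x^2 = (359 ± √(359^2 - 4·25414))/2 = (359 ± √27225)/2 = (359 ± 165)/2, giving x^2 = 97 or x^2 = 262. So f(x) = (x^2 - 97)(x^2 - 262) and the roots of f are ±√97, ±√262. Hence the splitting field is K = Q(√97, √262). Since 97 and 262 are distinct squarefree integers > 1, their product 25414 is not a perfect square, so √262 ∉ Q(√97). By the tower law [K:Q] = [Q(√97,√262):Q(√97)] · [Q(√97):Q] = 2 · 2 = 4.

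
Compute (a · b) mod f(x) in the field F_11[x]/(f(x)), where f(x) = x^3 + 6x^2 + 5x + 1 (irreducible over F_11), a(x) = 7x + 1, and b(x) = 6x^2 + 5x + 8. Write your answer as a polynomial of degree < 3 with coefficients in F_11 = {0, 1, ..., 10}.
a · b ≡ 9x^2 + 5x + 10 (mod f(x))

Multiply in F_11[x]: a(x)·b(x) = (7x + 1)·(6x^2 + 5x + 8) = 9x^3 + 8x^2 + 6x + 8. This has degree ≥ 3, so divide by f(x) over F_11: 9x^3 + 8x^2 + 6x + 8 = (9)·(x^3 + 6x^2 + 5x + 1) + (9x^2 + 5x + 10). Hence a·b ≡ 9x^2 + 5x + 10 (mod f). (F_11[x]/(f) is a field with 11^3 = 1331 elements since f is irreducible of degree 3.)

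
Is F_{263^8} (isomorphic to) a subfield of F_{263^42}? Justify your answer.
No: F_{263^8} is not a subfield of F_{263^42}

F_{p^m} embeds in F_{p^n} iff m | n. Here 8 ∤ 42 (since 42 = 5·8 + 2 with remainder 2 ≠ 0), so F_{263^8} is not a subfield of F_{263^42}. Equivalently: if it were, the tower law would give 8 = [F_{263^8}:F_263] dividing [F_{263^42}:F_263] = 42, contradiction.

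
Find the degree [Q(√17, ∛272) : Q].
[Q(√17, ∛272) : Q] = 6

Let L = Q(√17, ∛272). Since Q(√17) ⊂ L and [Q(√17):Q] = 2, the tower law gives 2 | [L:Q]. Likewise Q(∛272) ⊂ L with [Q(∛272):Q] = 3 (because 272 is not a perfect cube), so 3 | [L:Q]. As gcd(2,3) = 1, [L:Q] is divisible by 6. Conversely L is generated over Q by √17 and ∛272, so [L:Q] ≤ 2·3 = 6. Therefore [Q(√17, ∛272) : Q] = 6.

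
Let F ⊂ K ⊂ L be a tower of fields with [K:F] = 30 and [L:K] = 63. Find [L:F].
[L:F] = 1890

The tower law says that for any tower of field extensions F ⊂ K ⊂ L with finite degrees, [L:F] = [L:K] · [K:F]. Here this gives [L:F] = 63 · 30 = 1890.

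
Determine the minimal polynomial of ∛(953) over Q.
m_α(x) = x^3 - 953

α satisfies α^3 = 953, so x^3 - 953 annihilates α. By the rational root test, a rational root p/q (in lowest terms) of x^3 - 953 would satisfy p^3 = 953 q^3, forcing q = 1 and p^3 = 953; but 953 is not a perfect cube, contradiction. A monic cubic over Q with no rational root is irreducible (any nontrivial factorization would include a linear factor). Hence x^3 - 953 is the minimal polynomial of α, and in particular [Q(α):Q] = 3.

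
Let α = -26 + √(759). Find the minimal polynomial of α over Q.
m_α(x) = x^2 + 52x - 83

From α + 26 = √(759), squaring gives (α + 26)^2 = 759, i.e. α^2 + 52α + 676 = 759, so α^2 + 52α - 83 = 0. The discriminant of x^2 + 52x - 83 is (52)^2 - 4·(-83) = 2704 + 332 = 3036, and 4·(759) is not a perfect square in Q since 759 is squarefree and ≠ 1. Hence x^2 + 52x - 83 is irreducible over Q and is the minimal polynomial of α.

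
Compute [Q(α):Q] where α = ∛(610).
[Q(α):Q] = 3

The minimal polynomial of α is x^3 - 610, irreducible over Q since 610 is not a perfect cube (so x^3 - 610 has no rational root). Hence [Q(α):Q] = deg(m_α) = 3.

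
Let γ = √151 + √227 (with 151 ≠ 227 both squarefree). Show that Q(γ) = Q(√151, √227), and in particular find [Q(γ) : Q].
[Q(γ) : Q] = 4 (equivalently, Q(γ) = Q(√151, √227))

Obviously Q(γ) ⊆ Q(√151, √227), and [Q(√151, √227):Q] = 4 (since 151, 227 are distinct squarefree integers > 1 with 34277 not a perfect square). To show equality we compute the minimal polynomial of γ. From γ = √151 + √227: γ^2 = 151 + 2√(34277) + 227 = 378 + 2√(34277), so γ^2 - 378 = 2√(34277); squaring, (γ^2 - 378)^2 = 4·34277, i.e. γ^4 - 756γ^2 + 142884 - 137108 = 0, i.e. γ^4 - 756γ^2 + 5776 = 0. So γ is a root of x^4 - 756x^2 + 5776. This polynomial is irreducible over Q: it has no rational root (each ±√151 ± √227 is irrational), and any factorization into two quadratics over Q would force √(34277) ∈ Q (pairing opposite roots) or √151, √227 ∈ Q (other pairings), all impossible. Hence [Q(γ):Q] = 4 = [Q(√151, √227):Q], so Q(γ) = Q(√151, √227).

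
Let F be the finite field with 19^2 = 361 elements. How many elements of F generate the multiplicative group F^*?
There are φ(360) = 96 primitive elements

F_q^* is cyclic of order q - 1 = 360. A cyclic group of order m has exactly φ(m) generators. Here m = 360 = 2^3 · 3^2 · 5, so the number of primitive elements is φ(360) = 96.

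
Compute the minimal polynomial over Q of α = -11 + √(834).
m_α(x) = x^2 + 22x - 713

From α + 11 = √(834), squaring gives (α + 11)^2 = 834, i.e. α^2 + 22α + 121 = 834, so α^2 + 22α - 713 = 0. The discriminant of x^2 + 22x - 713 is (22)^2 - 4·(-713) = 484 + 2852 = 3336, and 4·(834) is not a perfect square in Q since 834 is squarefree and ≠ 1. Hence x^2 + 22x - 713 is irreducible over Q and is the minimal polynomial of α.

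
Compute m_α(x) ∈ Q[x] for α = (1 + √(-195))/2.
m_α(x) = x^2 - x + 49

From 2α - 1 = √(-195), squaring gives (2α - 1)^2 = -195, i.e. 4α^2 - 4α + 1 = -195, so α^2 - α + (1 + 195)/4 = 0. Since -195 ≡ 1 (mod 4), (1 + 195)/4 = 49 ∈ Z. The polynomial x^2 - x + 49 has discriminant 1 - 4·(49) = -195, which is not a perfect square in Q (d = -195 is squarefree and ≠ 1), so x^2 - x + 49 is irreducible over Q. It is the minimal polynomial of α.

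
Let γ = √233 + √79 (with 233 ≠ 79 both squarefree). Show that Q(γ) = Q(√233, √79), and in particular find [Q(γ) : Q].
[Q(γ) : Q] = 4 (equivalently, Q(γ) = Q(√233, √79))

Obviously Q(γ) ⊆ Q(√233, √79), and [Q(√233, √79):Q] = 4 (since 233, 79 are distinct squarefree integers > 1 with 18407 not a perfect square). To show equality we compute the minimal polynomial of γ. From γ = √233 + √79: γ^2 = 233 + 2√(18407) + 79 = 312 + 2√(18407), so γ^2 - 312 = 2√(18407); squaring, (γ^2 - 312)^2 = 4·18407, i.e. γ^4 - 624γ^2 + 97344 - 73628 = 0, i.e. γ^4 - 624γ^2 + 23716 = 0. So γ is a root of x^4 - 624x^2 + 23716. This polynomial is irreducible over Q: it has no rational root (each ±√233 ± √79 is irrational), and any factorization into two quadratics over Q would force √(18407) ∈ Q (pairing opposite roots) or √233, √79 ∈ Q (other pairings), all impossible. Hence [Q(γ):Q] = 4 = [Q(√233, √79):Q], so Q(γ) = Q(√233, √79).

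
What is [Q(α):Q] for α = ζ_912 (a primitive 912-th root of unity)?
[Q(α):Q] = 288

The minimal polynomial of ζ_912 over Q is the 912-th cyclotomic polynomial Φ_912(x), which is irreducible over Q and has degree φ(912) = 288. Hence [Q(α):Q] = φ(912) = 288.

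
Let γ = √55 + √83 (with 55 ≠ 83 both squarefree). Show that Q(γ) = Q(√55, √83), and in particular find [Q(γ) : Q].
[Q(γ) : Q] = 4 (equivalently, Q(γ) = Q(√55, √83))

Obviously Q(γ) ⊆ Q(√55, √83), and [Q(√55, √83):Q] = 4 (since 55, 83 are distinct squarefree integers > 1 with 4565 not a perfect square). To show equality we compute the minimal polynomial of γ. From γ = √55 + √83: γ^2 = 55 + 2√(4565) + 83 = 138 + 2√(4565), so γ^2 - 138 = 2√(4565); squaring, (γ^2 - 138)^2 = 4·4565, i.e. γ^4 - 276γ^2 + 19044 - 18260 = 0, i.e. γ^4 - 276γ^2 + 784 = 0. So γ is a root of x^4 - 276x^2 + 784. This polynomial is irreducible over Q: it has no rational root (each ±√55 ± √83 is irrational), and any factorization into two quadratics over Q would force √(4565) ∈ Q (pairing opposite roots) or √55, √83 ∈ Q (other pairings), all impossible. Hence [Q(γ):Q] = 4 = [Q(√55, √83):Q], so Q(γ) = Q(√55, √83).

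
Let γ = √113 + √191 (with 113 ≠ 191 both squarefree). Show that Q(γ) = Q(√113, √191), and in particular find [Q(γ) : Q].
[Q(γ) : Q] = 4 (equivalently, Q(γ) = Q(√113, √191))

Obviously Q(γ) ⊆ Q(√113, √191), and [Q(√113, √191):Q] = 4 (since 113, 191 are distinct squarefree integers > 1 with 21583 not a perfect square). To show equality we compute the minimal polynomial of γ. From γ = √113 + √191: γ^2 = 113 + 2√(21583) + 191 = 304 + 2√(21583), so γ^2 - 304 = 2√(21583); squaring, (γ^2 - 304)^2 = 4·21583, i.e. γ^4 - 608γ^2 + 92416 - 86332 = 0, i.e. γ^4 - 608γ^2 + 6084 = 0. So γ is a root of x^4 - 608x^2 + 6084. This polynomial is irreducible over Q: it has no rational root (each ±√113 ± √191 is irrational), and any factorization into two quadratics over Q would force √(21583) ∈ Q (pairing opposite roots) or √113, √191 ∈ Q (other pairings), all impossible. Hence [Q(γ):Q] = 4 = [Q(√113, √191):Q], so Q(γ) = Q(√113, √191).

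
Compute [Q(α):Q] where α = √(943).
[Q(α):Q] = 2

[Q(α):Q] equals the degree of the minimal polynomial of α. Here α^2 = 943 and x^2 - 943 is irreducible (d = 943 is squarefree, ≠ 1, hence not a square), so deg(m_α) = 2. Thus [Q(α):Q] = 2.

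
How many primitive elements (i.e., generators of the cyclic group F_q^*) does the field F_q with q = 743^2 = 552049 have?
There are φ(552048) = 149760 primitive elements

F_q^* is cyclic of order q - 1 = 552048. A cyclic group of order m has exactly φ(m) generators. Here m = 552048 = 2^4 · 3 · 7 · 31 · 53, so the number of primitive elements is φ(552048) = 149760.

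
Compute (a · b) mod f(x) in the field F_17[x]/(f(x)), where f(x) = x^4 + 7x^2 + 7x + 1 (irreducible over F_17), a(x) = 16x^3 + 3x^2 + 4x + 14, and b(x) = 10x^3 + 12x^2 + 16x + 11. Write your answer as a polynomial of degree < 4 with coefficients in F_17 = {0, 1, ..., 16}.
a · b ≡ 16x^3 + 4x^2 + 3x + 7 (mod f(x))

Multiply in F_17[x]: a(x)·b(x) = (16x^3 + 3x^2 + 4x + 14)·(10x^3 + 12x^2 + 16x + 11) = 7x^6 + x^5 + 9x^4 + 4x^3 + 10x^2 + 13x + 1. This has degree ≥ 4, so divide by f(x) over F_17: 7x^6 + x^5 + 9x^4 + 4x^3 + 10x^2 + 13x + 1 = (7x^2 + x + 11)·(x^4 + 7x^2 + 7x + 1) + (16x^3 + 4x^2 + 3x + 7). Hence a·b ≡ 16x^3 + 4x^2 + 3x + 7 (mod f). (F_17[x]/(f) is a field with 17^4 = 83521 elements since f is irreducible of degree 4.)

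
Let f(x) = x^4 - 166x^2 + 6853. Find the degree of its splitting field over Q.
[K : Q] = 4

Solving the quadratic in x^2: x^2 = (166 ± √(166^2 - 4·6853))/2 = (166 ± √144)/2 = (166 ± 12)/2, giving x^2 = 89 or x^2 = 77. So f(x) = (x^2 - 89)(x^2 - 77) and the roots of f are ±√89, ±√77. Hence the splitting field is K = Q(√89, √77). Since 89 and 77 are distinct squarefree integers > 1, their product 6853 is not a perfect square, so √77 ∉ Q(√89). By the tower law [K:Q] = [Q(√89,√77):Q(√89)] · [Q(√89):Q] = 2 · 2 = 4.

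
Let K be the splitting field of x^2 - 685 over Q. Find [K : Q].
[K : Q] = 2

f(x) = x^2 - 685 factors as (x - √685)(x + √685). The splitting field is K = Q(√685). Since 685 is squarefree and > 1, it is not a perfect square, so x^2 - 685 is irreducible over Q and [Q(√685) : Q] = 2. Hence [K : Q] = 2.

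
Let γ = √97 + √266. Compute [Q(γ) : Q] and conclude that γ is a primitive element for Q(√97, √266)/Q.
[Q(γ) : Q] = 4 (equivalently, Q(γ) = Q(√97, √266))

Obviously Q(γ) ⊆ Q(√97, √266), and [Q(√97, √266):Q] = 4 (since 97, 266 are distinct squarefree integers > 1 with 25802 not a perfect square). To show equality we compute the minimal polynomial of γ. From γ = √97 + √266: γ^2 = 97 + 2√(25802) + 266 = 363 + 2√(25802), so γ^2 - 363 = 2√(25802); squaring, (γ^2 - 363)^2 = 4·25802, i.e. γ^4 - 726γ^2 + 131769 - 103208 = 0, i.e. γ^4 - 726γ^2 + 28561 = 0. So γ is a root of x^4 - 726x^2 + 28561. This polynomial is irreducible over Q: it has no rational root (each ±√97 ± √266 is irrational), and any factorization into two quadratics over Q would force √(25802) ∈ Q (pairing opposite roots) or √97, √266 ∈ Q (other pairings), all impossible. Hence [Q(γ):Q] = 4 = [Q(√97, √266):Q], so Q(γ) = Q(√97, √266).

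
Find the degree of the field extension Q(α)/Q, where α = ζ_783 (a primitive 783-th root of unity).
[Q(α):Q] = 504

The minimal polynomial of ζ_783 over Q is the 783-th cyclotomic polynomial Φ_783(x), which is irreducible over Q and has degree φ(783) = 504. Hence [Q(α):Q] = φ(783) = 504.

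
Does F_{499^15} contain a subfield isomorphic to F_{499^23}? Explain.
No: F_{499^23} is not a subfield of F_{499^15}

F_{p^m} embeds in F_{p^n} iff m | n. Here 23 ∤ 15 (since 15 = 0·23 + 15 with remainder 15 ≠ 0), so F_{499^23} is not a subfield of F_{499^15}. Equivalently: if it were, the tower law would give 23 = [F_{499^23}:F_499] dividing [F_{499^15}:F_499] = 15, contradiction.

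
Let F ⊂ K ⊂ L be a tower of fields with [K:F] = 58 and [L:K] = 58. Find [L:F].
[L:F] = 3364

The tower law says that for any tower of field extensions F ⊂ K ⊂ L with finite degrees, [L:F] = [L:K] · [K:F]. Here this gives [L:F] = 58 · 58 = 3364.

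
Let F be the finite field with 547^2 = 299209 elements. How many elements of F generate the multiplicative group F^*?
There are φ(299208) = 78336 primitive elements

F_q^* is cyclic of order q - 1 = 299208. A cyclic group of order m has exactly φ(m) generators. Here m = 299208 = 2^3 · 3 · 7 · 13 · 137, so the number of primitive elements is φ(299208) = 78336.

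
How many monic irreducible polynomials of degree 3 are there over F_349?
There are 14169400 monic irreducible polynomials of degree 3 over F_349

Each element of F_{349^3} that lies in no proper subfield is a root of exactly one monic irreducible of degree 3 over F_349, and each such polynomial has 3 distinct roots in F_{349^3}. By Möbius inversion the count is N_349(3) = (1/3) Σ_{d|3} μ(3/d) · 349^d = (1/3)(μ(3)·349^1 + μ(1)·349^3) = 42508200/3 = 14169400.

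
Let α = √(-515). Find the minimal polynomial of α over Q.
m_α(x) = x^2 + 515

α satisfies α^2 + 515 = 0, so x^2 + 515 annihilates α. Since d = -515 is squarefree and ≠ 1, it is not a perfect square in Q, so x^2 + 515 has no rational root and is therefore irreducible over Q (a degree-2 polynomial over a field is irreducible iff it has no root). Hence m_α(x) = x^2 + 515.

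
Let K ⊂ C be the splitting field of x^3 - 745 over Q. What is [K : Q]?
[K : Q] = 6

The roots of x^3 - 745 are ∛745, ω∛745, ω^2∛745 where ω = e^(2πi/3) is a primitive cube root of unity, so K = Q(∛745, ω). Now [Q(∛745):Q] = 3 (since 745 is not a perfect cube, x^3 - 745 is irreducible) and [Q(ω):Q] = 2. Both 2 and 3 divide [K:Q], and [K:Q] ≤ 3·2 = 6, so [K:Q] = 6. (Equivalently: Q(∛745) ⊂ R but ω ∉ R, so [K : Q(∛745)] = 2.)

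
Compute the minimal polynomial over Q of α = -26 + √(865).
m_α(x) = x^2 + 52x - 189

From α + 26 = √(865), squaring gives (α + 26)^2 = 865, i.e. α^2 + 52α + 676 = 865, so α^2 + 52α - 189 = 0. The discriminant of x^2 + 52x - 189 is (52)^2 - 4·(-189) = 2704 + 756 = 3460, and 4·(865) is not a perfect square in Q since 865 is squarefree and ≠ 1. Hence x^2 + 52x - 189 is irreducible over Q and is the minimal polynomial of α.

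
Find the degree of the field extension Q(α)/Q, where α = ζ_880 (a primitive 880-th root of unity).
[Q(α):Q] = 320

The minimal polynomial of ζ_880 over Q is the 880-th cyclotomic polynomial Φ_880(x), which is irreducible over Q and has degree φ(880) = 320. Hence [Q(α):Q] = φ(880) = 320.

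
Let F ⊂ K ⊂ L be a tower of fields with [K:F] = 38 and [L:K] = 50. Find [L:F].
[L:F] = 1900

The tower law says that for any tower of field extensions F ⊂ K ⊂ L with finite degrees, [L:F] = [L:K] · [K:F]. Here this gives [L:F] = 50 · 38 = 1900.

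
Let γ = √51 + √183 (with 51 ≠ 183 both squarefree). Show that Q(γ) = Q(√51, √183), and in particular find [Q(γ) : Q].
[Q(γ) : Q] = 4 (equivalently, Q(γ) = Q(√51, √183))

Obviously Q(γ) ⊆ Q(√51, √183), and [Q(√51, √183):Q] = 4 (since 51, 183 are distinct squarefree integers > 1 with 9333 not a perfect square). To show equality we compute the minimal polynomial of γ. From γ = √51 + √183: γ^2 = 51 + 2√(9333) + 183 = 234 + 2√(9333), so γ^2 - 234 = 2√(9333); squaring, (γ^2 - 234)^2 = 4·9333, i.e. γ^4 - 468γ^2 + 54756 - 37332 = 0, i.e. γ^4 - 468γ^2 + 17424 = 0. So γ is a root of x^4 - 468x^2 + 17424. This polynomial is irreducible over Q: it has no rational root (each ±√51 ± √183 is irrational), and any factorization into two quadratics over Q would force √(9333) ∈ Q (pairing opposite roots) or √51, √183 ∈ Q (other pairings), all impossible. Hence [Q(γ):Q] = 4 = [Q(√51, √183):Q], so Q(γ) = Q(√51, √183).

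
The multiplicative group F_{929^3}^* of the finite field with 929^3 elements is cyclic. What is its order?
|F_{929^3}^*| = 801765088

F_{929^3} has 929^3 = 801765089 elements; its multiplicative group consists of all nonzero elements, so |F_{929^3}^*| = 801765089 - 1 = 801765088. (It is cyclic since any finite subgroup of the multiplicative group of a field is cyclic.)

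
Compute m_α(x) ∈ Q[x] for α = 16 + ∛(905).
m_α(x) = x^3 - 48x^2 + 768x - 5001

Set β = α - 16 = ∛(905), so β^3 = 905. Then (α - 16)^3 - 905 = 0, i.e. α is a root of g(x) = (x - 16)^3 - 905 = x^3 - 48x^2 + 768x - 5001. Since g(x) = h(x - 16) where h(x) = x^3 - 905, and h is irreducible over Q (because 905 is not a perfect cube, so h has no rational root, and a monic cubic with no rational root is irreducible), g is also irreducible (irreducibility is preserved under the substitution x → x - 16). Hence m_α(x) = x^3 - 48x^2 + 768x - 5001.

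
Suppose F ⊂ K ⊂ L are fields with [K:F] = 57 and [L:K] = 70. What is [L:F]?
[L:F] = 3990

The tower law says that for any tower of field extensions F ⊂ K ⊂ L with finite degrees, [L:F] = [L:K] · [K:F]. Here this gives [L:F] = 70 · 57 = 3990.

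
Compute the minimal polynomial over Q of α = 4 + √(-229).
m_α(x) = x^2 - 8x + 245

From α - 4 = √(-229), squaring gives (α - 4)^2 = -229, i.e. α^2 - 8α + 16 = -229, so α^2 - 8α + 245 = 0. The discriminant of x^2 - 8x + 245 is (-8)^2 - 4·(245) = 64 - 980 = -916, and 4·(-229) is not a perfect square in Q since -229 is squarefree and ≠ 1. Hence x^2 - 8x + 245 is irreducible over Q and is the minimal polynomial of α.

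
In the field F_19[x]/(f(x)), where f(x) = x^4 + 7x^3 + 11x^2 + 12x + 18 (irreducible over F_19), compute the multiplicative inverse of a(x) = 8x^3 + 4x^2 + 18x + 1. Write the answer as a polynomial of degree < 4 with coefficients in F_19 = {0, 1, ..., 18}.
a(x)^(-1) ≡ 7x^3 + 12x^2 + 8x + 4 (mod f(x))

Since f is irreducible over F_19, F_19[x]/(f) is a field and a(x) ≠ 0 has an inverse. Apply the extended Euclidean algorithm to f(x) and a(x) in F_19[x]: f(x) = (12x + 2)·a(x) + (15x^2 + 2x + 16);  a(x) = (17x + 17)·(15x^2 + 2x + 16) + (16x + 14);  (15x^2 + 2x + 16) = (14x + 14)·(16x + 14) + (10). The last nonzero remainder is the constant 10 = gcd(f, a) in F_19. Back-substituting through the division chain expresses 10 = s(x)·a(x) + t(x)·f(x) with s(x) ≡ 13x^3 + 6x^2 + 4x + 2 (mod f), so (13x^3 + 6x^2 + 4x + 2)·a(x) ≡ 10 (mod f). Multiplying by 10^(-1) ≡ 2 in F_19 gives a(x)^(-1) ≡ 2·(13x^3 + 6x^2 + 4x + 2) ≡ 7x^3 + 12x^2 + 8x + 4 (mod f). Check: (8x^3 + 4x^2 + 18x + 1)·(7x^3 + 12x^2 + 8x + 4) = 18x^6 + 10x^5 + 10x^4 + 2x^3 + x^2 + 4x + 4 ≡ 1 (mod x^4 + 7x^3 + 11x^2 + 12x + 18).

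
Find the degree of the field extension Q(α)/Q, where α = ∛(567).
[Q(α):Q] = 3

The minimal polynomial of α is x^3 - 567, irreducible over Q since 567 is not a perfect cube (so x^3 - 567 has no rational root). Hence [Q(α):Q] = deg(m_α) = 3.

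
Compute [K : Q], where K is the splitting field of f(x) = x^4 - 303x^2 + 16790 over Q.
[K : Q] = 4

Solving the quadratic in x^2: x^2 = (303 ± √(303^2 - 4·16790))/2 = (303 ± √24649)/2 = (303 ± 157)/2, giving x^2 = 73 or x^2 = 230. So f(x) = (x^2 - 73)(x^2 - 230) and the roots of f are ±√73, ±√230. Hence the splitting field is K = Q(√73, √230). Since 73 and 230 are distinct squarefree integers > 1, their product 16790 is not a perfect square, so √230 ∉ Q(√73). By the tower law [K:Q] = [Q(√73,√230):Q(√73)] · [Q(√73):Q] = 2 · 2 = 4.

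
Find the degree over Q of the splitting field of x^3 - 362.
[K : Q] = 6

The roots of x^3 - 362 are ∛362, ω∛362, ω^2∛362 where ω = e^(2πi/3) is a primitive cube root of unity, so K = Q(∛362, ω). Now [Q(∛362):Q] = 3 (since 362 is not a perfect cube, x^3 - 362 is irreducible) and [Q(ω):Q] = 2. Both 2 and 3 divide [K:Q], and [K:Q] ≤ 3·2 = 6, so [K:Q] = 6. (Equivalently: Q(∛362) ⊂ R but ω ∉ R, so [K : Q(∛362)] = 2.)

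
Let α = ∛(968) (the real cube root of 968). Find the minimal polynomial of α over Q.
m_α(x) = x^3 - 968

α satisfies α^3 = 968, so x^3 - 968 annihilates α. By the rational root test, a rational root p/q (in lowest terms) of x^3 - 968 would satisfy p^3 = 968 q^3, forcing q = 1 and p^3 = 968; but 968 is not a perfect cube, contradiction. A monic cubic over Q with no rational root is irreducible (any nontrivial factorization would include a linear factor). Hence x^3 - 968 is the minimal polynomial of α, and in particular [Q(α):Q] = 3.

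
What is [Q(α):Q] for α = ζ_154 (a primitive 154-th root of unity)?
[Q(α):Q] = 60

The minimal polynomial of ζ_154 over Q is the 154-th cyclotomic polynomial Φ_154(x), which is irreducible over Q and has degree φ(154) = 60. Hence [Q(α):Q] = φ(154) = 60.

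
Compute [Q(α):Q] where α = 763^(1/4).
[Q(α):Q] = 4

α is a root of x^4 - 763. By Eisenstein's criterion at the prime p = 7 (which divides the constant term 763 but p^2 = 49 does not, since 763 is squarefree), x^4 - 763 is irreducible over Q. Hence [Q(α):Q] = 4.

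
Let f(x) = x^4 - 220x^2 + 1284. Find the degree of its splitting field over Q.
[K : Q] = 4

Solving the quadratic in x^2: x^2 = (220 ± √(220^2 - 4·1284))/2 = (220 ± √43264)/2 = (220 ± 208)/2, giving x^2 = 6 or x^2 = 214. So f(x) = (x^2 - 6)(x^2 - 214) and the roots of f are ±√6, ±√214. Hence the splitting field is K = Q(√6, √214). Since 6 and 214 are distinct squarefree integers > 1, their product 1284 is not a perfect square, so √214 ∉ Q(√6). By the tower law [K:Q] = [Q(√6,√214):Q(√6)] · [Q(√6):Q] = 2 · 2 = 4.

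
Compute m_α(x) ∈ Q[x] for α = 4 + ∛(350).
m_α(x) = x^3 - 12x^2 + 48x - 414

Set β = α - 4 = ∛(350), so β^3 = 350. Then (α - 4)^3 - 350 = 0, i.e. α is a root of g(x) = (x - 4)^3 - 350 = x^3 - 12x^2 + 48x - 414. Since g(x) = h(x - 4) where h(x) = x^3 - 350, and h is irreducible over Q (because 350 is not a perfect cube, so h has no rational root, and a monic cubic with no rational root is irreducible), g is also irreducible (irreducibility is preserved under the substitution x → x - 4). Hence m_α(x) = x^3 - 12x^2 + 48x - 414.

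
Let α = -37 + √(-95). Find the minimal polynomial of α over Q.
m_α(x) = x^2 + 74x + 1464

From α + 37 = √(-95), squaring gives (α + 37)^2 = -95, i.e. α^2 + 74α + 1369 = -95, so α^2 + 74α + 1464 = 0. The discriminant of x^2 + 74x + 1464 is (74)^2 - 4·(1464) = 5476 - 5856 = -380, and 4·(-95) is not a perfect square in Q since -95 is squarefree and ≠ 1. Hence x^2 + 74x + 1464 is irreducible over Q and is the minimal polynomial of α.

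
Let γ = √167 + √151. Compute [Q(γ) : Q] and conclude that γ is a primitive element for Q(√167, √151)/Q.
[Q(γ) : Q] = 4 (equivalently, Q(γ) = Q(√167, √151))

Obviously Q(γ) ⊆ Q(√167, √151), and [Q(√167, √151):Q] = 4 (since 167, 151 are distinct squarefree integers > 1 with 25217 not a perfect square). To show equality we compute the minimal polynomial of γ. From γ = √167 + √151: γ^2 = 167 + 2√(25217) + 151 = 318 + 2√(25217), so γ^2 - 318 = 2√(25217); squaring, (γ^2 - 318)^2 = 4·25217, i.e. γ^4 - 636γ^2 + 101124 - 100868 = 0, i.e. γ^4 - 636γ^2 + 256 = 0. So γ is a root of x^4 - 636x^2 + 256. This polynomial is irreducible over Q: it has no rational root (each ±√167 ± √151 is irrational), and any factorization into two quadratics over Q would force √(25217) ∈ Q (pairing opposite roots) or √167, √151 ∈ Q (other pairings), all impossible. Hence [Q(γ):Q] = 4 = [Q(√167, √151):Q], so Q(γ) = Q(√167, √151).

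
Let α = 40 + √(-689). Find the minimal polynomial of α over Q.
m_α(x) = x^2 - 80x + 2289

From α - 40 = √(-689), squaring gives (α - 40)^2 = -689, i.e. α^2 - 80α + 1600 = -689, so α^2 - 80α + 2289 = 0. The discriminant of x^2 - 80x + 2289 is (-80)^2 - 4·(2289) = 6400 - 9156 = -2756, and 4·(-689) is not a perfect square in Q since -689 is squarefree and ≠ 1. Hence x^2 - 80x + 2289 is irreducible over Q and is the minimal polynomial of α.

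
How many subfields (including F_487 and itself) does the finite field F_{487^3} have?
F_{487^3} has 2 subfields

The subfields of F_{p^n} are exactly the fields F_{p^d} for d | n (each is the fixed field of the unique index-d subgroup of Gal(F_{p^n}/F_p) ≅ Z/nZ). The divisors of n = 3 are {1, 3}, giving 2 subfields: F_{487^1}, F_{487^3}.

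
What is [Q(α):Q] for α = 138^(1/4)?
[Q(α):Q] = 4

α is a root of x^4 - 138. By Eisenstein's criterion at the prime p = 2 (which divides the constant term 138 but p^2 = 4 does not, since 138 is squarefree), x^4 - 138 is irreducible over Q. Hence [Q(α):Q] = 4.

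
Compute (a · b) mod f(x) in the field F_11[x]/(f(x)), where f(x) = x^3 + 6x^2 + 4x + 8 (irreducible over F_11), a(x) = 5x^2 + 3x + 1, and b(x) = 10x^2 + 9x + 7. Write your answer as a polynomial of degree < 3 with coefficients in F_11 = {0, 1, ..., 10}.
a · b ≡ x^2 + 2x + 3 (mod f(x))

Multiply in F_11[x]: a(x)·b(x) = (5x^2 + 3x + 1)·(10x^2 + 9x + 7) = 6x^4 + 9x^3 + 6x^2 + 8x + 7. This has degree ≥ 3, so divide by f(x) over F_11: 6x^4 + 9x^3 + 6x^2 + 8x + 7 = (6x + 6)·(x^3 + 6x^2 + 4x + 8) + (x^2 + 2x + 3). Hence a·b ≡ x^2 + 2x + 3 (mod f). (F_11[x]/(f) is a field with 11^3 = 1331 elements since f is irreducible of degree 3.)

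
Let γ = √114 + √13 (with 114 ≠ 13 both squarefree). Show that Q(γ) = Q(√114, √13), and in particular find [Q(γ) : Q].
[Q(γ) : Q] = 4 (equivalently, Q(γ) = Q(√114, √13))

Obviously Q(γ) ⊆ Q(√114, √13), and [Q(√114, √13):Q] = 4 (since 114, 13 are distinct squarefree integers > 1 with 1482 not a perfect square). To show equality we compute the minimal polynomial of γ. From γ = √114 + √13: γ^2 = 114 + 2√(1482) + 13 = 127 + 2√(1482), so γ^2 - 127 = 2√(1482); squaring, (γ^2 - 127)^2 = 4·1482, i.e. γ^4 - 254γ^2 + 16129 - 5928 = 0, i.e. γ^4 - 254γ^2 + 10201 = 0. So γ is a root of x^4 - 254x^2 + 10201. This polynomial is irreducible over Q: it has no rational root (each ±√114 ± √13 is irrational), and any factorization into two quadratics over Q would force √(1482) ∈ Q (pairing opposite roots) or √114, √13 ∈ Q (other pairings), all impossible. Hence [Q(γ):Q] = 4 = [Q(√114, √13):Q], so Q(γ) = Q(√114, √13).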